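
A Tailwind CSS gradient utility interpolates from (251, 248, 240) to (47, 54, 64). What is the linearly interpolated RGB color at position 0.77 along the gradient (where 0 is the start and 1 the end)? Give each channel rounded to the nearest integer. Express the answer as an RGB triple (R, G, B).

(94, 99, 104)

R = 251 + 0.77 × (47 − 251) = 251 + 0.77 × -204 = 93.92 → 94
G = 248 + 0.77 × (54 − 248) = 248 + 0.77 × -194 = 98.62 → 99
B = 240 + 0.77 × (64 − 240) = 240 + 0.77 × -176 = 104.48 → 104
So the blended color is (94, 99, 104), about #5e6368.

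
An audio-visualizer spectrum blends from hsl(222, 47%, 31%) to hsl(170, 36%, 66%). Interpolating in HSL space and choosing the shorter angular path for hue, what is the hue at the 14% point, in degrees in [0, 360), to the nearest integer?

215

Hue arc: Δh = 170 − 222 = -52° (|Δh| ≤ 180, already the shorter path).
H = 222 + 0.14 × (-52) = 214.72 → 215°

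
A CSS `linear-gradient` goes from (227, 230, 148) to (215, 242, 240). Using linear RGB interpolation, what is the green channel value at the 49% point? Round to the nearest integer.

236

G = 230 + 0.49 × (242 − 230) = 235.88 → 236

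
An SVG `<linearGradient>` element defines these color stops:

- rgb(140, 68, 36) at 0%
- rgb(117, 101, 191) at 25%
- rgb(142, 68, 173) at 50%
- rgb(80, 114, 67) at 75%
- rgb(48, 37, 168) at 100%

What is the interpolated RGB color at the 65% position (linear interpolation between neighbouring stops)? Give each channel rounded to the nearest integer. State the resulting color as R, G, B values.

(105, 96, 109)

65% lies between the 50% and 75% stops, so the local fraction is t = (65 − 50)/(75 − 50) = 15/25 ≈ 0.6.
R = 142 + 0.6 × (80 − 142) = 104.8 → 105
G = 68 + 0.6 × (114 − 68) = 95.6 → 96
B = 173 + 0.6 × (67 − 173) = 109.4 → 109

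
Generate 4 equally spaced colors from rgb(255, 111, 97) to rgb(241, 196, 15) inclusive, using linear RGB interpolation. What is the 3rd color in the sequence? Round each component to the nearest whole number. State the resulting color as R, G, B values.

(246, 168, 42)

With 4 swatches and endpoints inclusive, swatch 3 sits at t = (3 − 1)/(4 − 1) = 2/3 ≈ 0.6667.
R = 255 + 0.6667 × (241 − 255) = 245.666 → 246
G = 111 + 0.6667 × (196 − 111) = 167.669 → 168
B = 97 + 0.6667 × (15 − 97) = 42.331 → 42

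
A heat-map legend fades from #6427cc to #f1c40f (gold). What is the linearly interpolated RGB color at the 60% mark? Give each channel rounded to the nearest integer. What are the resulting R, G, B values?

(185, 133, 91)

#6427cc → (100, 39, 204); #f1c40f → (241, 196, 15).
60% corresponds to t = 0.6.
R = 100 + 0.6 × (241 − 100) = 100 + 0.6 × 141 = 184.6 → 185
G = 39 + 0.6 × (196 − 39) = 39 + 0.6 × 157 = 133.2 → 133
B = 204 + 0.6 × (15 − 204) = 204 + 0.6 × -189 = 90.6 → 91
So the blended color is (185, 133, 91), about #b9855b.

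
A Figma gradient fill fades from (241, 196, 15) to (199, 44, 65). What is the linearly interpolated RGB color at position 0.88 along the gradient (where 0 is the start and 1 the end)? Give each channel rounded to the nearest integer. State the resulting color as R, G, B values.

R = 241 + 0.88 × (199 − 241) = 241 + 0.88 × -42 = 204.04 → 204
G = 196 + 0.88 × (44 − 196) = 196 + 0.88 × -152 = 62.24 → 62
B = 15 + 0.88 × (65 − 15) = 15 + 0.88 × 50 = 59 → 59
So the blended color is (204, 62, 59), about #cc3e3b.

(204, 62, 59)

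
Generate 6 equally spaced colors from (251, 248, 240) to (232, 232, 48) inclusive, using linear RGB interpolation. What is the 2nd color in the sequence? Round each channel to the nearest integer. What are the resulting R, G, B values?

With 6 swatches and endpoints inclusive, swatch 2 sits at t = (2 − 1)/(6 − 1) = 1/5 ≈ 0.2.
R = 251 + 0.2 × (232 − 251) = 247.2 → 247
G = 248 + 0.2 × (232 − 248) = 244.8 → 245
B = 240 + 0.2 × (48 − 240) = 201.6 → 202

(247, 245, 202)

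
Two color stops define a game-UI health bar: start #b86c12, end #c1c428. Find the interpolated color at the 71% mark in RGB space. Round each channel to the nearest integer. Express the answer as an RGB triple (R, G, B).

#b86c12 → (184, 108, 18); #c1c428 → (193, 196, 40).
71% corresponds to t = 0.71.
R = 184 + 0.71 × (193 − 184) = 184 + 0.71 × 9 = 190.39 → 190
G = 108 + 0.71 × (196 − 108) = 108 + 0.71 × 88 = 170.48 → 170
B = 18 + 0.71 × (40 − 18) = 18 + 0.71 × 22 = 33.62 → 34

(190, 170, 34)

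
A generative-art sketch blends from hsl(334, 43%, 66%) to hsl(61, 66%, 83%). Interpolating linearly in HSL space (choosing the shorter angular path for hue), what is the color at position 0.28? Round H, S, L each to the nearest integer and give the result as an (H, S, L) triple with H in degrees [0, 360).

Hue: 61 − 334 = -273°, but |-273| > 180 so the shorter arc goes the other way: Δh = -273 + 360 = 87°.
H = 334 + 0.28 × (87) = 358.36 → 358°
S = 43 + 0.28 × (66 − 43) = 49.44 → 49%
L = 66 + 0.28 × (83 − 66) = 70.76 → 71%

(358, 49, 71)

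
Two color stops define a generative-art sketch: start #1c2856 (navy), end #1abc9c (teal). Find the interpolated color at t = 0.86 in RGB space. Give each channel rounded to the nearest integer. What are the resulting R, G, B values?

#1c2856 → (28, 40, 86); #1abc9c → (26, 188, 156).
R = 28 + 0.86 × (26 − 28) = 28 + 0.86 × -2 = 26.28 → 26
G = 40 + 0.86 × (188 − 40) = 40 + 0.86 × 148 = 167.28 → 167
B = 86 + 0.86 × (156 − 86) = 86 + 0.86 × 70 = 146.2 → 146

(26, 167, 146)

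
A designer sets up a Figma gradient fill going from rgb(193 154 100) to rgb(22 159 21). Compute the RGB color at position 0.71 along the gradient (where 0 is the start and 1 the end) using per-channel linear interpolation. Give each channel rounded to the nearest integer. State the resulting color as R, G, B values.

R = 193 + 0.71 × (22 − 193) = 193 + 0.71 × -171 = 71.59 → 72
G = 154 + 0.71 × (159 − 154) = 154 + 0.71 × 5 = 157.55 → 158
B = 100 + 0.71 × (21 − 100) = 100 + 0.71 × -79 = 43.91 → 44

(72, 158, 44)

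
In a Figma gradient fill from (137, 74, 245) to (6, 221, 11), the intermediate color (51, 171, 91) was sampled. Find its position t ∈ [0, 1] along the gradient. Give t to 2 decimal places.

0.66

Invert the lerp on the B channel (largest span, 234): t = (91 − 245) / (11 − 245) = -154/-234 = 0.65812.
Check on R: (51 − 137)/(6 − 137) = 0.6565 ✓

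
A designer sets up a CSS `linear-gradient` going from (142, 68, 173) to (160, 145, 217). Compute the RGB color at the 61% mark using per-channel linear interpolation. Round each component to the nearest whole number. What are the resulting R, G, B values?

(153, 115, 200)

61% corresponds to t = 0.61.
R = 142 + 0.61 × (160 − 142) = 142 + 0.61 × 18 = 152.98 → 153
G = 68 + 0.61 × (145 − 68) = 68 + 0.61 × 77 = 114.97 → 115
B = 173 + 0.61 × (217 − 173) = 173 + 0.61 × 44 = 199.84 → 200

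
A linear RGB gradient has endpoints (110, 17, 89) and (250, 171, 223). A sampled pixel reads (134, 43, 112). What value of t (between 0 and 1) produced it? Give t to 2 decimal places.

Invert the lerp on the G channel (largest span, 154): t = (43 − 17) / (171 − 17) = 26/154 = 0.16883.
Check on R: (134 − 110)/(250 − 110) = 0.1714 ✓

0.17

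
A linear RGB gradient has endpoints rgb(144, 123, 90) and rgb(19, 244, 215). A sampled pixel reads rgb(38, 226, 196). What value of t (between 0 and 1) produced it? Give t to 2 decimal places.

Invert the lerp on the R channel (largest span, 125): t = (38 − 144) / (19 − 144) = -106/-125 = 0.848.
Check on G: (226 − 123)/(244 − 123) = 0.8512 ✓

0.85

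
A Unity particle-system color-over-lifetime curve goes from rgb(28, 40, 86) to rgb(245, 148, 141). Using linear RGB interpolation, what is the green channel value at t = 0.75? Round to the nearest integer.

G = 40 + 0.75 × (148 − 40) = 121 → 121

121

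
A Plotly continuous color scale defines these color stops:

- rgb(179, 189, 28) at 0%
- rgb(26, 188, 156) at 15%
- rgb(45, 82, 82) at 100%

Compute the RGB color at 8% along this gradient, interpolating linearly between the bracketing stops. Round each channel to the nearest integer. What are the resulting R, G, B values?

8% lies between the 0% and 15% stops, so the local fraction is t = (8 − 0)/(15 − 0) = 8/15 ≈ 0.5333.
R = 179 + 0.5333 × (26 − 179) = 97.405 → 97
G = 189 + 0.5333 × (188 − 189) = 188.467 → 188
B = 28 + 0.5333 × (156 − 28) = 96.262 → 96

(97, 188, 96)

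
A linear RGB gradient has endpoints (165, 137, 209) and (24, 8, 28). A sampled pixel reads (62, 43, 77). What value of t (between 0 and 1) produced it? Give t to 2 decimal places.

0.73

Invert the lerp on the B channel (largest span, 181): t = (77 − 209) / (28 − 209) = -132/-181 = 0.72928.
Check on R: (62 − 165)/(24 − 165) = 0.7305 ✓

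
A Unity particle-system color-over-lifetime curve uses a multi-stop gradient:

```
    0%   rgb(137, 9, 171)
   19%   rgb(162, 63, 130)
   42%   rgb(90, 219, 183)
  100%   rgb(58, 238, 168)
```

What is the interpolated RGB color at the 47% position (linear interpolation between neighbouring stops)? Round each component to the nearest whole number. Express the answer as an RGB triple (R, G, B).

47% lies between the 42% and 100% stops, so the local fraction is t = (47 − 42)/(100 − 42) = 5/58 ≈ 0.0862.
R = 90 + 0.0862 × (58 − 90) = 87.242 → 87
G = 219 + 0.0862 × (238 − 219) = 220.638 → 221
B = 183 + 0.0862 × (168 − 183) = 181.707 → 182

(87, 221, 182)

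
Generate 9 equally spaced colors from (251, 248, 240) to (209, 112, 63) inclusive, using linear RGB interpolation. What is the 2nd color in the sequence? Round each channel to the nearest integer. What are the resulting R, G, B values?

(246, 231, 218)

With 9 swatches and endpoints inclusive, swatch 2 sits at t = (2 − 1)/(9 − 1) = 1/8 ≈ 0.125.
R = 251 + 0.125 × (209 − 251) = 245.75 → 246
G = 248 + 0.125 × (112 − 248) = 231 → 231
B = 240 + 0.125 × (63 − 240) = 217.875 → 218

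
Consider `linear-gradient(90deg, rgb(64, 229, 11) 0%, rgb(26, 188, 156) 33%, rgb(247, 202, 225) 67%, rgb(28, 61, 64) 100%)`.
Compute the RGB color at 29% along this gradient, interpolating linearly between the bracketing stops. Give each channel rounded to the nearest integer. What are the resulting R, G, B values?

(31, 193, 138)

29% lies between the 0% and 33% stops, so the local fraction is t = (29 − 0)/(33 − 0) = 29/33 ≈ 0.8788.
R = 64 + 0.8788 × (26 − 64) = 30.606 → 31
G = 229 + 0.8788 × (188 − 229) = 192.969 → 193
B = 11 + 0.8788 × (156 − 11) = 138.426 → 138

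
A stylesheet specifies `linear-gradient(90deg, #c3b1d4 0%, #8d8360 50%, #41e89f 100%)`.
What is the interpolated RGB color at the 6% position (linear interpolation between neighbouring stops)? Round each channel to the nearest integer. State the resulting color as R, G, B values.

(189, 171, 198)

6% lies between the 0% and 50% stops, so the local fraction is t = (6 − 0)/(50 − 0) = 6/50 ≈ 0.12.
#c3b1d4 → (195, 177, 212); #8d8360 → (141, 131, 96).
R = 195 + 0.12 × (141 − 195) = 188.52 → 189
G = 177 + 0.12 × (131 − 177) = 171.48 → 171
B = 212 + 0.12 × (96 − 212) = 198.08 → 198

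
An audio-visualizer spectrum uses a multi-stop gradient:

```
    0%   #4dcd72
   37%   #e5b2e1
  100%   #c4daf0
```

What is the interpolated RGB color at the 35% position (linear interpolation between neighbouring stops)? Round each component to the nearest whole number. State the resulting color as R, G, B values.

35% lies between the 0% and 37% stops, so the local fraction is t = (35 − 0)/(37 − 0) = 35/37 ≈ 0.9459.
#4dcd72 → (77, 205, 114); #e5b2e1 → (229, 178, 225).
R = 77 + 0.9459 × (229 − 77) = 220.777 → 221
G = 205 + 0.9459 × (178 − 205) = 179.461 → 179
B = 114 + 0.9459 × (225 − 114) = 218.995 → 219

(221, 179, 219)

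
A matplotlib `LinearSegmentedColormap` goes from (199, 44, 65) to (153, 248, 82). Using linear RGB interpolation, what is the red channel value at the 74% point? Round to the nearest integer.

R = 199 + 0.74 × (153 − 199) = 164.96 → 165

165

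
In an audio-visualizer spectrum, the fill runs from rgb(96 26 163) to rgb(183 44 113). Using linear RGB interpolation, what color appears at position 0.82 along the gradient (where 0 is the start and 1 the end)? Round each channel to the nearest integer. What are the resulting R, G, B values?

R = 96 + 0.82 × (183 − 96) = 96 + 0.82 × 87 = 167.34 → 167
G = 26 + 0.82 × (44 − 26) = 26 + 0.82 × 18 = 40.76 → 41
B = 163 + 0.82 × (113 − 163) = 163 + 0.82 × -50 = 122 → 122

(167, 41, 122)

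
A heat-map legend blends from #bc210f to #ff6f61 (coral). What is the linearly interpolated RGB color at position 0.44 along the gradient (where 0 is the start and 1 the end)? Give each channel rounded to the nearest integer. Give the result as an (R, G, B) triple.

(217, 67, 51)

#bc210f → (188, 33, 15); #ff6f61 → (255, 111, 97).
R = 188 + 0.44 × (255 − 188) = 188 + 0.44 × 67 = 217.48 → 217
G = 33 + 0.44 × (111 − 33) = 33 + 0.44 × 78 = 67.32 → 67
B = 15 + 0.44 × (97 − 15) = 15 + 0.44 × 82 = 51.08 → 51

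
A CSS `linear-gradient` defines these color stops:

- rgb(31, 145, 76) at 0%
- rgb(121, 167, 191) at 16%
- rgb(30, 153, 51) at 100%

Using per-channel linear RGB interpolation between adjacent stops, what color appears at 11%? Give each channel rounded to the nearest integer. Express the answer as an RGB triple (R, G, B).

11% lies between the 0% and 16% stops, so the local fraction is t = (11 − 0)/(16 − 0) = 11/16 ≈ 0.6875.
R = 31 + 0.6875 × (121 − 31) = 92.875 → 93
G = 145 + 0.6875 × (167 − 145) = 160.125 → 160
B = 76 + 0.6875 × (191 − 76) = 155.062 → 155

(93, 160, 155)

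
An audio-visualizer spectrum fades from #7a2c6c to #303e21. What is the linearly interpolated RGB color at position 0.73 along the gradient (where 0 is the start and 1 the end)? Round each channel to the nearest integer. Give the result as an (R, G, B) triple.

(68, 57, 53)

#7a2c6c → (122, 44, 108); #303e21 → (48, 62, 33).
R = 122 + 0.73 × (48 − 122) = 122 + 0.73 × -74 = 67.98 → 68
G = 44 + 0.73 × (62 − 44) = 44 + 0.73 × 18 = 57.14 → 57
B = 108 + 0.73 × (33 − 108) = 108 + 0.73 × -75 = 53.25 → 53
So the blended color is (68, 57, 53), about #443935.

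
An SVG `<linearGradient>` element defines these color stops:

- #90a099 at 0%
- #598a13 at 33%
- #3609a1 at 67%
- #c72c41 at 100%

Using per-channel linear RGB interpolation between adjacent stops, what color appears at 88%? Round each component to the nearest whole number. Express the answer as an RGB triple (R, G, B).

88% lies between the 67% and 100% stops, so the local fraction is t = (88 − 67)/(100 − 67) = 21/33 ≈ 0.6364.
#3609a1 → (54, 9, 161); #c72c41 → (199, 44, 65).
R = 54 + 0.6364 × (199 − 54) = 146.278 → 146
G = 9 + 0.6364 × (44 − 9) = 31.274 → 31
B = 161 + 0.6364 × (65 − 161) = 99.906 → 100

(146, 31, 100)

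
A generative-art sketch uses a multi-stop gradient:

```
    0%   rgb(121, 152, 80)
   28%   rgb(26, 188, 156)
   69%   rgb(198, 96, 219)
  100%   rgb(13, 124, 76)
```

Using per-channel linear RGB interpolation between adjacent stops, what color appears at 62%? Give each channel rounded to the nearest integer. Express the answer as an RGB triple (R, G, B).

62% lies between the 28% and 69% stops, so the local fraction is t = (62 − 28)/(69 − 28) = 34/41 ≈ 0.8293.
R = 26 + 0.8293 × (198 − 26) = 168.64 → 169
G = 188 + 0.8293 × (96 − 188) = 111.704 → 112
B = 156 + 0.8293 × (219 − 156) = 208.246 → 208

(169, 112, 208)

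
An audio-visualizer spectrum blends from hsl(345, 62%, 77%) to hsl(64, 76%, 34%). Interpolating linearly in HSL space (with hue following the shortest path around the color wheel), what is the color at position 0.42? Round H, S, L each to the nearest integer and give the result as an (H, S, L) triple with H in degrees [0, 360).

(18, 68, 59)

Hue: 64 − 345 = -281°, but |-281| > 180 so the shorter arc goes the other way: Δh = -281 + 360 = 79°.
H = 345 + 0.42 × (79) = 378.18 → 378 → 378 mod 360 = 18°
S = 62 + 0.42 × (76 − 62) = 67.88 → 68%
L = 77 + 0.42 × (34 − 77) = 58.94 → 59%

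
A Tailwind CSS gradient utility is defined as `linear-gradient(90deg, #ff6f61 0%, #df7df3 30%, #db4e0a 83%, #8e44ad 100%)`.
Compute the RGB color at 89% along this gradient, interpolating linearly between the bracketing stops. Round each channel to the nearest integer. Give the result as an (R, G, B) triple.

(192, 74, 68)

89% lies between the 83% and 100% stops, so the local fraction is t = (89 − 83)/(100 − 83) = 6/17 ≈ 0.3529.
#db4e0a → (219, 78, 10); #8e44ad → (142, 68, 173).
R = 219 + 0.3529 × (142 − 219) = 191.827 → 192
G = 78 + 0.3529 × (68 − 78) = 74.471 → 74
B = 10 + 0.3529 × (173 − 10) = 67.523 → 68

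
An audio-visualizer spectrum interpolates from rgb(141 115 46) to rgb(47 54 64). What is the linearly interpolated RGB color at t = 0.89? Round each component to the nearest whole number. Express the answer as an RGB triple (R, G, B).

R = 141 + 0.89 × (47 − 141) = 141 + 0.89 × -94 = 57.34 → 57
G = 115 + 0.89 × (54 − 115) = 115 + 0.89 × -61 = 60.71 → 61
B = 46 + 0.89 × (64 − 46) = 46 + 0.89 × 18 = 62.02 → 62

(57, 61, 62)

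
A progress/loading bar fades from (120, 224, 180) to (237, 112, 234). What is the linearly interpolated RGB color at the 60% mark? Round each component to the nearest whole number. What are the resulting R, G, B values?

(190, 157, 212)

60% corresponds to t = 0.6.
R = 120 + 0.6 × (237 − 120) = 120 + 0.6 × 117 = 190.2 → 190
G = 224 + 0.6 × (112 − 224) = 224 + 0.6 × -112 = 156.8 → 157
B = 180 + 0.6 × (234 − 180) = 180 + 0.6 × 54 = 212.4 → 212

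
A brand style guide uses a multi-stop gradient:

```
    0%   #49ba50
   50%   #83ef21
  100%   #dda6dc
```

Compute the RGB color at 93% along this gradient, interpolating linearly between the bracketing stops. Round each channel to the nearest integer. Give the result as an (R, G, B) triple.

93% lies between the 50% and 100% stops, so the local fraction is t = (93 − 50)/(100 − 50) = 43/50 ≈ 0.86.
#83ef21 → (131, 239, 33); #dda6dc → (221, 166, 220).
R = 131 + 0.86 × (221 − 131) = 208.4 → 208
G = 239 + 0.86 × (166 − 239) = 176.22 → 176
B = 33 + 0.86 × (220 − 33) = 193.82 → 194

(208, 176, 194)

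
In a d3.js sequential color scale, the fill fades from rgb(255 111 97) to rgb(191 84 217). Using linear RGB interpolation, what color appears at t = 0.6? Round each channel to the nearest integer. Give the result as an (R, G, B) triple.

R = 255 + 0.6 × (191 − 255) = 255 + 0.6 × -64 = 216.6 → 217
G = 111 + 0.6 × (84 − 111) = 111 + 0.6 × -27 = 94.8 → 95
B = 97 + 0.6 × (217 − 97) = 97 + 0.6 × 120 = 169 → 169

(217, 95, 169)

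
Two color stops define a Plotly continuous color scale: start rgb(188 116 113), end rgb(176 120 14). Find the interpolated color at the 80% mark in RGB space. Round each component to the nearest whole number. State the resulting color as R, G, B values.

80% corresponds to t = 0.8.
R = 188 + 0.8 × (176 − 188) = 188 + 0.8 × -12 = 178.4 → 178
G = 116 + 0.8 × (120 − 116) = 116 + 0.8 × 4 = 119.2 → 119
B = 113 + 0.8 × (14 − 113) = 113 + 0.8 × -99 = 33.8 → 34

(178, 119, 34)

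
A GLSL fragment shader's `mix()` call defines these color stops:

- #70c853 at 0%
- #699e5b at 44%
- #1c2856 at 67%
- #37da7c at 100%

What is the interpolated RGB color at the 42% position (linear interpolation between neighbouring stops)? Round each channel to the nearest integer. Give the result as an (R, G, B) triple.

42% lies between the 0% and 44% stops, so the local fraction is t = (42 − 0)/(44 − 0) = 42/44 ≈ 0.9545.
#70c853 → (112, 200, 83); #699e5b → (105, 158, 91).
R = 112 + 0.9545 × (105 − 112) = 105.319 → 105
G = 200 + 0.9545 × (158 − 200) = 159.911 → 160
B = 83 + 0.9545 × (91 − 83) = 90.636 → 91

(105, 160, 91)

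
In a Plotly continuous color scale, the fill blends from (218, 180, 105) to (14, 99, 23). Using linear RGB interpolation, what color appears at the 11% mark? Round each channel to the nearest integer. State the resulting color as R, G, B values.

11% corresponds to t = 0.11.
R = 218 + 0.11 × (14 − 218) = 218 + 0.11 × -204 = 195.56 → 196
G = 180 + 0.11 × (99 − 180) = 180 + 0.11 × -81 = 171.09 → 171
B = 105 + 0.11 × (23 − 105) = 105 + 0.11 × -82 = 95.98 → 96

(196, 171, 96)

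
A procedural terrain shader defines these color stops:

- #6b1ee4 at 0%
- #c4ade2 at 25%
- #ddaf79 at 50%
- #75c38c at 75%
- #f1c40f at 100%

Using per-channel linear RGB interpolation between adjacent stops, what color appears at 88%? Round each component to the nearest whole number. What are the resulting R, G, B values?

(181, 196, 75)

88% lies between the 75% and 100% stops, so the local fraction is t = (88 − 75)/(100 − 75) = 13/25 ≈ 0.52.
#75c38c → (117, 195, 140); #f1c40f → (241, 196, 15).
R = 117 + 0.52 × (241 − 117) = 181.48 → 181
G = 195 + 0.52 × (196 − 195) = 195.52 → 196
B = 140 + 0.52 × (15 − 140) = 75 → 75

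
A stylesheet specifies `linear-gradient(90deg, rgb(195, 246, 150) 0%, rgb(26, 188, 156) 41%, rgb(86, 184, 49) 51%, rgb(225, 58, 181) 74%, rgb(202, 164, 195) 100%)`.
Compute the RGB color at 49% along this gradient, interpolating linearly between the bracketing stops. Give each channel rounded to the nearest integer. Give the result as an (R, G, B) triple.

(74, 185, 70)

49% lies between the 41% and 51% stops, so the local fraction is t = (49 − 41)/(51 − 41) = 8/10 ≈ 0.8.
R = 26 + 0.8 × (86 − 26) = 74 → 74
G = 188 + 0.8 × (184 − 188) = 184.8 → 185
B = 156 + 0.8 × (49 − 156) = 70.4 → 70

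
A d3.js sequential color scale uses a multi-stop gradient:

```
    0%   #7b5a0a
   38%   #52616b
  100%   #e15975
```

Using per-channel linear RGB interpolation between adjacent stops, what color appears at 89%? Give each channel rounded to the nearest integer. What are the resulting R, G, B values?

89% lies between the 38% and 100% stops, so the local fraction is t = (89 − 38)/(100 − 38) = 51/62 ≈ 0.8226.
#52616b → (82, 97, 107); #e15975 → (225, 89, 117).
R = 82 + 0.8226 × (225 − 82) = 199.632 → 200
G = 97 + 0.8226 × (89 − 97) = 90.419 → 90
B = 107 + 0.8226 × (117 − 107) = 115.226 → 115

(200, 90, 115)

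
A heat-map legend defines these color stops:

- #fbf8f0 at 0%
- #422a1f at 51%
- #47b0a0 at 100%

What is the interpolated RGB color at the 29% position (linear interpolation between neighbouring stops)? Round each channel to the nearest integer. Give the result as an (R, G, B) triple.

(146, 131, 121)

29% lies between the 0% and 51% stops, so the local fraction is t = (29 − 0)/(51 − 0) = 29/51 ≈ 0.5686.
#fbf8f0 → (251, 248, 240); #422a1f → (66, 42, 31).
R = 251 + 0.5686 × (66 − 251) = 145.809 → 146
G = 248 + 0.5686 × (42 − 248) = 130.868 → 131
B = 240 + 0.5686 × (31 − 240) = 121.163 → 121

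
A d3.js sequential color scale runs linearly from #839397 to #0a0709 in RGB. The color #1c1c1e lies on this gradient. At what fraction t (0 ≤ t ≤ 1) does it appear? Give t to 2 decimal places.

Invert the lerp on the B channel (largest span, 142): t = (30 − 151) / (9 − 151) = -121/-142 = 0.85211.
Check on R: (28 − 131)/(10 − 131) = 0.8512 ✓

0.85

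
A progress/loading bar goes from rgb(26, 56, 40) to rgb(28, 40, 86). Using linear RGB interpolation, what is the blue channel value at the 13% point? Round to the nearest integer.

B = 40 + 0.13 × (86 − 40) = 45.98 → 46

46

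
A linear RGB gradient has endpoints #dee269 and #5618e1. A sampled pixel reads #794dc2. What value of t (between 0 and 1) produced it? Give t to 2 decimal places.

Invert the lerp on the G channel (largest span, 202): t = (77 − 226) / (24 − 226) = -149/-202 = 0.73762.
Check on R: (121 − 222)/(86 − 222) = 0.7426 ✓

0.74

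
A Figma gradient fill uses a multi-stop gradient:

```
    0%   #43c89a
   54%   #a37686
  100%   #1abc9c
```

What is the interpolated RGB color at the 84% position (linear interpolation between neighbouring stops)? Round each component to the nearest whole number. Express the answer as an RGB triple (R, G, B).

(74, 164, 148)

84% lies between the 54% and 100% stops, so the local fraction is t = (84 − 54)/(100 − 54) = 30/46 ≈ 0.6522.
#a37686 → (163, 118, 134); #1abc9c → (26, 188, 156).
R = 163 + 0.6522 × (26 − 163) = 73.649 → 74
G = 118 + 0.6522 × (188 − 118) = 163.654 → 164
B = 134 + 0.6522 × (156 − 134) = 148.348 → 148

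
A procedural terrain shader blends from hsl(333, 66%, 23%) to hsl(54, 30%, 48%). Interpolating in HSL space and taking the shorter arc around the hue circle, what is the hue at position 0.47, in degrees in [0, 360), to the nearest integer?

Hue: 54 − 333 = -279°, but |-279| > 180 so the shorter arc goes the other way: Δh = -279 + 360 = 81°.
H = 333 + 0.47 × (81) = 371.07 → 371 → 371 mod 360 = 11°

11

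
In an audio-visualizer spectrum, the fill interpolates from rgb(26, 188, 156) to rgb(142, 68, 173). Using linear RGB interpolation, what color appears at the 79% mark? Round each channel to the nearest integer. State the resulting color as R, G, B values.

(118, 93, 169)

79% corresponds to t = 0.79.
R = 26 + 0.79 × (142 − 26) = 26 + 0.79 × 116 = 117.64 → 118
G = 188 + 0.79 × (68 − 188) = 188 + 0.79 × -120 = 93.2 → 93
B = 156 + 0.79 × (173 − 156) = 156 + 0.79 × 17 = 169.43 → 169
So the blended color is (118, 93, 169), about #765da9.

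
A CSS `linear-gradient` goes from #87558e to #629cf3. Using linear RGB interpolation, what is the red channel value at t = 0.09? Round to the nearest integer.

132

R₁ = 135 (from #87558e), R₂ = 98 (from #629cf3).
R = 135 + 0.09 × (98 − 135) = 131.67 → 132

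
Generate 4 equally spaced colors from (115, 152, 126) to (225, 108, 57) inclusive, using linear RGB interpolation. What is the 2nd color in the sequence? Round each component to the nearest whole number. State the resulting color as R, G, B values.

(152, 137, 103)

With 4 swatches and endpoints inclusive, swatch 2 sits at t = (2 − 1)/(4 − 1) = 1/3 ≈ 0.3333.
R = 115 + 0.3333 × (225 − 115) = 151.663 → 152
G = 152 + 0.3333 × (108 − 152) = 137.335 → 137
B = 126 + 0.3333 × (57 − 126) = 103.002 → 103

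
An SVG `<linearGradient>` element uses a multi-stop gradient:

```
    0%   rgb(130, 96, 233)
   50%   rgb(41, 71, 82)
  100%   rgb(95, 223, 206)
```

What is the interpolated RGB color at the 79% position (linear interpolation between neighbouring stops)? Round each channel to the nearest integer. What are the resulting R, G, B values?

(72, 159, 154)

79% lies between the 50% and 100% stops, so the local fraction is t = (79 − 50)/(100 − 50) = 29/50 ≈ 0.58.
R = 41 + 0.58 × (95 − 41) = 72.32 → 72
G = 71 + 0.58 × (223 − 71) = 159.16 → 159
B = 82 + 0.58 × (206 − 82) = 153.92 → 154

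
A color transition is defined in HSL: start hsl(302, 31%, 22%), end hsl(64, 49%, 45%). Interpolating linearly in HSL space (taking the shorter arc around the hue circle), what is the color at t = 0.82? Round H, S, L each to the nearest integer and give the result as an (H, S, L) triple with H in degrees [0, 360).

(42, 46, 41)

Hue: 64 − 302 = -238°, but |-238| > 180 so the shorter arc goes the other way: Δh = -238 + 360 = 122°.
H = 302 + 0.82 × (122) = 402.04 → 402 → 402 mod 360 = 42°
S = 31 + 0.82 × (49 − 31) = 45.76 → 46%
L = 22 + 0.82 × (45 − 22) = 40.86 → 41%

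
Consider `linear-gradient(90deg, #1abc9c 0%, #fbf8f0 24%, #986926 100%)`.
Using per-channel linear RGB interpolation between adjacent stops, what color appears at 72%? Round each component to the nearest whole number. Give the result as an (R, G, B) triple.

72% lies between the 24% and 100% stops, so the local fraction is t = (72 − 24)/(100 − 24) = 48/76 ≈ 0.6316.
#fbf8f0 → (251, 248, 240); #986926 → (152, 105, 38).
R = 251 + 0.6316 × (152 − 251) = 188.472 → 188
G = 248 + 0.6316 × (105 − 248) = 157.681 → 158
B = 240 + 0.6316 × (38 − 240) = 112.417 → 112

(188, 158, 112)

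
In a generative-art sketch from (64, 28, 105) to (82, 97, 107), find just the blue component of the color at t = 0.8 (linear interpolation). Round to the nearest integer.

107

B = 105 + 0.8 × (107 − 105) = 106.6 → 107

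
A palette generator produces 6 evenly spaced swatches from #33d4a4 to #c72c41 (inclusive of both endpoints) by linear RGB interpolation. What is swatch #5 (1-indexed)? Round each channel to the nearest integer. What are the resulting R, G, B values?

(169, 78, 85)

With 6 swatches and endpoints inclusive, swatch 5 sits at t = (5 − 1)/(6 − 1) = 4/5 ≈ 0.8.
#33d4a4 → (51, 212, 164); #c72c41 → (199, 44, 65).
R = 51 + 0.8 × (199 − 51) = 169.4 → 169
G = 212 + 0.8 × (44 − 212) = 77.6 → 78
B = 164 + 0.8 × (65 − 164) = 84.8 → 85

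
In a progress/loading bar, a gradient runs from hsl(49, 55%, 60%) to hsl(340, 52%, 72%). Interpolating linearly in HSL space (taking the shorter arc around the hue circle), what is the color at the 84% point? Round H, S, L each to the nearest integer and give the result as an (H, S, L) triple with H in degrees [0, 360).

(351, 52, 70)

Hue: 340 − 49 = 291°, but |291| > 180 so the shorter arc goes the other way: Δh = 291 − 360 = -69°.
H = 49 + 0.84 × (-69) = -8.96 → -9 → -9 mod 360 = 351°
S = 55 + 0.84 × (52 − 55) = 52.48 → 52%
L = 60 + 0.84 × (72 − 60) = 70.08 → 70%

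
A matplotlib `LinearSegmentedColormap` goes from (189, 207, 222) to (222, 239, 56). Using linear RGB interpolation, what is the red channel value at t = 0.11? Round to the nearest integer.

R = 189 + 0.11 × (222 − 189) = 192.63 → 193

193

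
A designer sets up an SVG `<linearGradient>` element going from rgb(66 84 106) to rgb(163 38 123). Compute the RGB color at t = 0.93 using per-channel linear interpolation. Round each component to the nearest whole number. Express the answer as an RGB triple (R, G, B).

R = 66 + 0.93 × (163 − 66) = 66 + 0.93 × 97 = 156.21 → 156
G = 84 + 0.93 × (38 − 84) = 84 + 0.93 × -46 = 41.22 → 41
B = 106 + 0.93 × (123 − 106) = 106 + 0.93 × 17 = 121.81 → 122

(156, 41, 122)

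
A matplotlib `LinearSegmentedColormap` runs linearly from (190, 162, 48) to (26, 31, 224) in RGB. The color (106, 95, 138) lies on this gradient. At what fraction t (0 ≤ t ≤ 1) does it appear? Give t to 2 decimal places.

Invert the lerp on the B channel (largest span, 176): t = (138 − 48) / (224 − 48) = 90/176 = 0.51136.
Check on R: (106 − 190)/(26 − 190) = 0.5122 ✓

0.51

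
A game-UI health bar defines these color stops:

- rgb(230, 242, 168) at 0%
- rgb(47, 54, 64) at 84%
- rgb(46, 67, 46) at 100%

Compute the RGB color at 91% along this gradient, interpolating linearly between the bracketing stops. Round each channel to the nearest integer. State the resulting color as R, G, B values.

(47, 60, 56)

91% lies between the 84% and 100% stops, so the local fraction is t = (91 − 84)/(100 − 84) = 7/16 ≈ 0.4375.
R = 47 + 0.4375 × (46 − 47) = 46.562 → 47
G = 54 + 0.4375 × (67 − 54) = 59.688 → 60
B = 64 + 0.4375 × (46 − 64) = 56.125 → 56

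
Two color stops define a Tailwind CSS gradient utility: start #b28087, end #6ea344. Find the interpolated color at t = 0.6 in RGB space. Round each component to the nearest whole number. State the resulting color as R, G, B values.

#b28087 → (178, 128, 135); #6ea344 → (110, 163, 68).
R = 178 + 0.6 × (110 − 178) = 178 + 0.6 × -68 = 137.2 → 137
G = 128 + 0.6 × (163 − 128) = 128 + 0.6 × 35 = 149 → 149
B = 135 + 0.6 × (68 − 135) = 135 + 0.6 × -67 = 94.8 → 95
So the blended color is (137, 149, 95), about #89955f.

(137, 149, 95)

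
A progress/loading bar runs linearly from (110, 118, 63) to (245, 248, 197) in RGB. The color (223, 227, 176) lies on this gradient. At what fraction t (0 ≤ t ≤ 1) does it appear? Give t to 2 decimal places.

Invert the lerp on the R channel (largest span, 135): t = (223 − 110) / (245 − 110) = 113/135 = 0.83704.
Check on G: (227 − 118)/(248 − 118) = 0.8385 ✓

0.84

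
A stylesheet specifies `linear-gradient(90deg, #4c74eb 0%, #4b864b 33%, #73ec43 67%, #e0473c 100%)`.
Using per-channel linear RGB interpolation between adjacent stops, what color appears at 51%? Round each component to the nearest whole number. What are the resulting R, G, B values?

51% lies between the 33% and 67% stops, so the local fraction is t = (51 − 33)/(67 − 33) = 18/34 ≈ 0.5294.
#4b864b → (75, 134, 75); #73ec43 → (115, 236, 67).
R = 75 + 0.5294 × (115 − 75) = 96.176 → 96
G = 134 + 0.5294 × (236 − 134) = 187.999 → 188
B = 75 + 0.5294 × (67 − 75) = 70.765 → 71

(96, 188, 71)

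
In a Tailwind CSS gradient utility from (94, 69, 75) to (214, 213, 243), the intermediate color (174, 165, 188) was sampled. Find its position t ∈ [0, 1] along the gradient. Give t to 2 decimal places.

0.67

Invert the lerp on the B channel (largest span, 168): t = (188 − 75) / (243 − 75) = 113/168 = 0.67262.
Check on R: (174 − 94)/(214 − 94) = 0.6667 ✓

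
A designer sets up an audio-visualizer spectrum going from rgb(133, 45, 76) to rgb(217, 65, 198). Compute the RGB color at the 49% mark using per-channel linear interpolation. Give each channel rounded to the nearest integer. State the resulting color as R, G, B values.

(174, 55, 136)

49% corresponds to t = 0.49.
R = 133 + 0.49 × (217 − 133) = 133 + 0.49 × 84 = 174.16 → 174
G = 45 + 0.49 × (65 − 45) = 45 + 0.49 × 20 = 54.8 → 55
B = 76 + 0.49 × (198 − 76) = 76 + 0.49 × 122 = 135.78 → 136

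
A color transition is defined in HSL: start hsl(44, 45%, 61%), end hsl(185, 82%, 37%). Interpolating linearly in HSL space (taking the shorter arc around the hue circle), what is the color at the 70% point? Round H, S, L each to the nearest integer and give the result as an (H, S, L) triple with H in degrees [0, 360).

Hue arc: Δh = 185 − 44 = 141° (|Δh| ≤ 180, already the shorter path).
H = 44 + 0.7 × (141) = 142.7 → 143°
S = 45 + 0.7 × (82 − 45) = 70.9 → 71%
L = 61 + 0.7 × (37 − 61) = 44.2 → 44%

(143, 71, 44)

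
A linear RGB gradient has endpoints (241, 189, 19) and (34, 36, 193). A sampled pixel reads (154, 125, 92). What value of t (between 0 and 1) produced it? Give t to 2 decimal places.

0.42

Invert the lerp on the R channel (largest span, 207): t = (154 − 241) / (34 − 241) = -87/-207 = 0.42029.
Check on G: (125 − 189)/(36 − 189) = 0.4183 ✓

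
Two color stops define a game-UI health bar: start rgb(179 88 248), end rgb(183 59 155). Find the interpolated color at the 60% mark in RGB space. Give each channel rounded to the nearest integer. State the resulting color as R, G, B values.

(181, 71, 192)

60% corresponds to t = 0.6.
R = 179 + 0.6 × (183 − 179) = 179 + 0.6 × 4 = 181.4 → 181
G = 88 + 0.6 × (59 − 88) = 88 + 0.6 × -29 = 70.6 → 71
B = 248 + 0.6 × (155 − 248) = 248 + 0.6 × -93 = 192.2 → 192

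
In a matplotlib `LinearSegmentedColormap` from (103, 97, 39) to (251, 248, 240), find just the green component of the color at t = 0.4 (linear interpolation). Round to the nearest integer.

G = 97 + 0.4 × (248 − 97) = 157.4 → 157

157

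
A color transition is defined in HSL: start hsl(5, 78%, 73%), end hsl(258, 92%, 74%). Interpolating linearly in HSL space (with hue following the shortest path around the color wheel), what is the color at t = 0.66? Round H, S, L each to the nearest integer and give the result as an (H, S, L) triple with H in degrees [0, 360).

Hue: 258 − 5 = 253°, but |253| > 180 so the shorter arc goes the other way: Δh = 253 − 360 = -107°.
H = 5 + 0.66 × (-107) = -65.62 → -66 → -66 mod 360 = 294°
S = 78 + 0.66 × (92 − 78) = 87.24 → 87%
L = 73 + 0.66 × (74 − 73) = 73.66 → 74%

(294, 87, 74)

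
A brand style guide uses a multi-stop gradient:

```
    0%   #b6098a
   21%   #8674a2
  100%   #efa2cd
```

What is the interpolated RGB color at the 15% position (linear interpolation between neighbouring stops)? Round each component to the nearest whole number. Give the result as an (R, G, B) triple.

(148, 85, 155)

15% lies between the 0% and 21% stops, so the local fraction is t = (15 − 0)/(21 − 0) = 15/21 ≈ 0.7143.
#b6098a → (182, 9, 138); #8674a2 → (134, 116, 162).
R = 182 + 0.7143 × (134 − 182) = 147.714 → 148
G = 9 + 0.7143 × (116 − 9) = 85.43 → 85
B = 138 + 0.7143 × (162 − 138) = 155.143 → 155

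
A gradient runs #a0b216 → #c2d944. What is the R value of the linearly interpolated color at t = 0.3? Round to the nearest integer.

R₁ = 160 (from #a0b216), R₂ = 194 (from #c2d944).
R = 160 + 0.3 × (194 − 160) = 170.2 → 170

170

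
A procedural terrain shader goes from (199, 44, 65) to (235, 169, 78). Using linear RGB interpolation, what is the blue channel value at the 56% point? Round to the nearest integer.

B = 65 + 0.56 × (78 − 65) = 72.28 → 72

72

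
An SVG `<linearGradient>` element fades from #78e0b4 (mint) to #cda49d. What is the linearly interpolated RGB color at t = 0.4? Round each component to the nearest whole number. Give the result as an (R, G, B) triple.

(154, 200, 171)

#78e0b4 → (120, 224, 180); #cda49d → (205, 164, 157).
R = 120 + 0.4 × (205 − 120) = 120 + 0.4 × 85 = 154 → 154
G = 224 + 0.4 × (164 − 224) = 224 + 0.4 × -60 = 200 → 200
B = 180 + 0.4 × (157 − 180) = 180 + 0.4 × -23 = 170.8 → 171
So the blended color is (154, 200, 171), about #9ac8ab.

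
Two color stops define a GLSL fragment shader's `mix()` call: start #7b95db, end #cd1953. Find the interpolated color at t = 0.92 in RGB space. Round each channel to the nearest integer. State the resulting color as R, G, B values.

(198, 35, 94)

#7b95db → (123, 149, 219); #cd1953 → (205, 25, 83).
R = 123 + 0.92 × (205 − 123) = 123 + 0.92 × 82 = 198.44 → 198
G = 149 + 0.92 × (25 − 149) = 149 + 0.92 × -124 = 34.92 → 35
B = 219 + 0.92 × (83 − 219) = 219 + 0.92 × -136 = 93.88 → 94
So the blended color is (198, 35, 94), about #c6235e.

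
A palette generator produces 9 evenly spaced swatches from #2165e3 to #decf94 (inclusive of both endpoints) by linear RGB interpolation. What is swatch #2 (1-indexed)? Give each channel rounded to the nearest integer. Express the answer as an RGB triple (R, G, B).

With 9 swatches and endpoints inclusive, swatch 2 sits at t = (2 − 1)/(9 − 1) = 1/8 ≈ 0.125.
#2165e3 → (33, 101, 227); #decf94 → (222, 207, 148).
R = 33 + 0.125 × (222 − 33) = 56.625 → 57
G = 101 + 0.125 × (207 − 101) = 114.25 → 114
B = 227 + 0.125 × (148 − 227) = 217.125 → 217

(57, 114, 217)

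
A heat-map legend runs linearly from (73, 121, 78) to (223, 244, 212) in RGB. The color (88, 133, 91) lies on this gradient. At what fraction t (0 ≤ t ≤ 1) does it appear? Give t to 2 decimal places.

Invert the lerp on the R channel (largest span, 150): t = (88 − 73) / (223 − 73) = 15/150 = 0.1.
Check on G: (133 − 121)/(244 − 121) = 0.09756 ✓

0.10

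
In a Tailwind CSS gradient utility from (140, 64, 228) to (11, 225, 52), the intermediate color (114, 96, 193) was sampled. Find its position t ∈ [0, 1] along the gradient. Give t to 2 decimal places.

Invert the lerp on the B channel (largest span, 176): t = (193 − 228) / (52 − 228) = -35/-176 = 0.19886.
Check on R: (114 − 140)/(11 − 140) = 0.2016 ✓

0.20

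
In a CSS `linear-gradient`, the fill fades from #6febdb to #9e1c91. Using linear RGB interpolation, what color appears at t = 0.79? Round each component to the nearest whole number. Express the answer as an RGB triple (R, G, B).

#6febdb → (111, 235, 219); #9e1c91 → (158, 28, 145).
R = 111 + 0.79 × (158 − 111) = 111 + 0.79 × 47 = 148.13 → 148
G = 235 + 0.79 × (28 − 235) = 235 + 0.79 × -207 = 71.47 → 71
B = 219 + 0.79 × (145 − 219) = 219 + 0.79 × -74 = 160.54 → 161

(148, 71, 161)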